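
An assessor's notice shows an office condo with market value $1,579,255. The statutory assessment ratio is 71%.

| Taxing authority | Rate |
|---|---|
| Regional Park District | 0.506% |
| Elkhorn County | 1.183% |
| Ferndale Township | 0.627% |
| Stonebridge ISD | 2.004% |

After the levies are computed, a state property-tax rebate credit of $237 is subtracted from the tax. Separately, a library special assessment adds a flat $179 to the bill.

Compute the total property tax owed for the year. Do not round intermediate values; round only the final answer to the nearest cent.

Assessed value = $1,579,255 × 0.71 = $1,121,271.05
Regional Park District: $1,121,271.05 × 0.00506 = $5,673.631513
Elkhorn County: $1,121,271.05 × 0.01183 = $13,264.6365215
Ferndale Township: $1,121,271.05 × 0.00627 = $7,030.3694835
Stonebridge ISD: $1,121,271.05 × 0.02004 = $22,470.271842
Levies subtotal = $48,438.90936
After credit = $48,438.90936 − $237 = $48,201.90936
Total = $48,201.90936 + $179 = $48,380.90936

$48,380.91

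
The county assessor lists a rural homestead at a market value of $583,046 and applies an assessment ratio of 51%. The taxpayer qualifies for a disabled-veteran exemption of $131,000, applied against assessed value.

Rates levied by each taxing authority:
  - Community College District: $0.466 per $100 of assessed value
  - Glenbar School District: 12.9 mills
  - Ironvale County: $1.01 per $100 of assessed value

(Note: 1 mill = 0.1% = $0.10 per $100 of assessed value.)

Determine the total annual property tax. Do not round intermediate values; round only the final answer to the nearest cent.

$4,601.34

Assessed value = $583,046 × 0.51 = $297,353.46
Taxable value = $297,353.46 − $131,000 = $166,353.46
Community College District: $166,353.46 × 0.00466 = $775.2071236
Glenbar School District: $166,353.46 × 0.0129 = $2,145.959634
Ironvale County: $166,353.46 × 0.0101 = $1,680.169946
Total = $4,601.3367036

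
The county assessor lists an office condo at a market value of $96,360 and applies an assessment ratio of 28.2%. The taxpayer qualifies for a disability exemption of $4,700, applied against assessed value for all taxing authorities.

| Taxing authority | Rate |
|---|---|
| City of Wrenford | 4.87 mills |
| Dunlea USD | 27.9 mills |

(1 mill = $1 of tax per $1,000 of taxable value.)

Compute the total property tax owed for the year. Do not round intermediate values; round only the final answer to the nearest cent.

$736.46

Assessed value = $96,360 × 0.282 = $27,173.52
Taxable value = $27,173.52 − $4,700 = $22,473.52
City of Wrenford: $22,473.52 × 0.00487 = $109.4460424
Dunlea USD: $22,473.52 × 0.0279 = $627.011208
Total = $109.4460424 + $627.011208 = $736.4572504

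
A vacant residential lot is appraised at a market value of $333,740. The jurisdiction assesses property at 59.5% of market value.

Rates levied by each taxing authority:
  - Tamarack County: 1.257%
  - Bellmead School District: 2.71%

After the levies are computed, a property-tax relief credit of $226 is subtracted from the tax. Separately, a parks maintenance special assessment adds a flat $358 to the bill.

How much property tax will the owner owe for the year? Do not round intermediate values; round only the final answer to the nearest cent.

Assessed value = $333,740 × 0.595 = $198,575.3
Tamarack County: $198,575.3 × 0.01257 = $2,496.091521
Bellmead School District: $198,575.3 × 0.0271 = $5,381.39063
Levies subtotal = $7,877.482151
After credit = $7,877.482151 − $226 = $7,651.482151
Total = $7,651.482151 + $358 = $8,009.482151

$8,009.48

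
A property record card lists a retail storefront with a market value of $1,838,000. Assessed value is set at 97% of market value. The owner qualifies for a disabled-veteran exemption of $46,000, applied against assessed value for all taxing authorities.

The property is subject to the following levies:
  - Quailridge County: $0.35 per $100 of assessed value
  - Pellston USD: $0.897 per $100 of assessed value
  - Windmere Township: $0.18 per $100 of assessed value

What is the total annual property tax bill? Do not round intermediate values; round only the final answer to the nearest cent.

Assessed value = $1,838,000 × 0.97 = $1,782,860
Taxable value = $1,782,860 − $46,000 = $1,736,860
Quailridge County: $1,736,860 × 0.0035 = $6,079.01
Pellston USD: $1,736,860 × 0.00897 = $15,579.6342
Windmere Township: $1,736,860 × 0.0018 = $3,126.348
Total = $6,079.01 + $15,579.6342 + $3,126.348 = $24,784.9922

$24,784.99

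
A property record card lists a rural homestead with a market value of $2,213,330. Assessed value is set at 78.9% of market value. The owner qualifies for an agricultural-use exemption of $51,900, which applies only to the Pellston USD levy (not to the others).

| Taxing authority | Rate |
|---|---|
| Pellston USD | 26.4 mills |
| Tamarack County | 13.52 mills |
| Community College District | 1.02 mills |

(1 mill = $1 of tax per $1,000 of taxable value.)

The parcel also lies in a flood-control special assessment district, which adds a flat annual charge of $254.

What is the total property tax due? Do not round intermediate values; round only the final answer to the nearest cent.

Assessed value = $2,213,330 × 0.789 = $1,746,317.37
Pellston USD: ($1,746,317.37 − $51,900) × 0.0264 = $1,694,417.37 × 0.0264 = $44,732.618568
Tamarack County: $1,746,317.37 × 0.01352 = $23,610.2108424
Community College District: $1,746,317.37 × 0.00102 = $1,781.2437174
Levies subtotal = $70,124.0731278
Total = $70,124.0731278 + $254 = $70,378.0731278

$70,378.07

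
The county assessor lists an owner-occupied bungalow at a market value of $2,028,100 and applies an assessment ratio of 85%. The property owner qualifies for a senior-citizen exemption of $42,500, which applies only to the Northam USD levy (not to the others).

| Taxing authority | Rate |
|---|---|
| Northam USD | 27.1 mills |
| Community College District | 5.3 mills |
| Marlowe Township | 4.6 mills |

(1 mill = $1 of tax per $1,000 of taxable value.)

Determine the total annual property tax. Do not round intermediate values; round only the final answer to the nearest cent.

Assessed value = $2,028,100 × 0.85 = $1,723,885
Northam USD: ($1,723,885 − $42,500) × 0.0271 = $1,681,385 × 0.0271 = $45,565.5335
Community College District: $1,723,885 × 0.0053 = $9,136.5905
Marlowe Township: $1,723,885 × 0.0046 = $7,929.871
Total = $62,631.995

$62,632.00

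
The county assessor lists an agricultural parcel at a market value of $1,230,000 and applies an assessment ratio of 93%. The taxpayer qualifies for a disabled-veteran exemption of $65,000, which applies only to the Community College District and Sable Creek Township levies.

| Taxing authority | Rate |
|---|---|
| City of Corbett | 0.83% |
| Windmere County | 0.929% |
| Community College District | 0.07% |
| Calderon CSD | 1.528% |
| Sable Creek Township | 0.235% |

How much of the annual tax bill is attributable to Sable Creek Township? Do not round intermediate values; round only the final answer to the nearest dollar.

$2,535

Assessed value = $1,230,000 × 0.93 = $1,143,900
Sable Creek Township taxable value = $1,143,900 − $65,000 = $1,078,900
Sable Creek Township levy = $1,078,900 × 0.00235 = $2,535.415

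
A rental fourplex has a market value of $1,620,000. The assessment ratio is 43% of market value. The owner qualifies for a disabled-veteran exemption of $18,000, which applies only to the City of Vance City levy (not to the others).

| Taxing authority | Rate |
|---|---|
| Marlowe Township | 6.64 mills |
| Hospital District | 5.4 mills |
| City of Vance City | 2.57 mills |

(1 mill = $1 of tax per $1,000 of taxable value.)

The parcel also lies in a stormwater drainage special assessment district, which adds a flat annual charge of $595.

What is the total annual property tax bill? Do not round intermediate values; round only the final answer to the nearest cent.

$10,726.07

Assessed value = $1,620,000 × 0.43 = $696,600
Marlowe Township: $696,600 × 0.00664 = $4,625.424
Hospital District: $696,600 × 0.0054 = $3,761.64
City of Vance City: ($696,600 − $18,000) × 0.00257 = $678,600 × 0.00257 = $1,744.002
Levies subtotal = $10,131.066
Total = $10,131.066 + $595 = $10,726.066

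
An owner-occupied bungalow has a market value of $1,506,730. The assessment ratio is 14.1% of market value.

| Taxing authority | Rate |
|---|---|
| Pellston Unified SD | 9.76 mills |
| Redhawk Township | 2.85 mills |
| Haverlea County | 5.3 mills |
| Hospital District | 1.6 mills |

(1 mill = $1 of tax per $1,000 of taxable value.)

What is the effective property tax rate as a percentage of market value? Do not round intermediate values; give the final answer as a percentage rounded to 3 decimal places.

Assessed value = $1,506,730 × 0.141 = $212,448.93
Pellston Unified SD: $212,448.93 × 0.00976 = $2,073.5015568
Redhawk Township: $212,448.93 × 0.00285 = $605.4794505
Haverlea County: $212,448.93 × 0.0053 = $1,125.979329
Hospital District: $212,448.93 × 0.0016 = $339.918288
Total tax = $4,144.8786243
Effective rate = $4,144.8786243 ÷ $1,506,730 = 0.275% of market value

0.275%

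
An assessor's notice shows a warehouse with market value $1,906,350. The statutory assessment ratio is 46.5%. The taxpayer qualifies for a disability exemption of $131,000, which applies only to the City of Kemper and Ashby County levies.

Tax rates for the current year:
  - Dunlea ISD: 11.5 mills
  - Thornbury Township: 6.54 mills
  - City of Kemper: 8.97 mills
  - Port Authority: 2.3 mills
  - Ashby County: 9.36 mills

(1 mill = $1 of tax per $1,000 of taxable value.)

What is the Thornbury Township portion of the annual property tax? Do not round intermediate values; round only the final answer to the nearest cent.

$5,797.40

Assessed value = $1,906,350 × 0.465 = $886,452.75
Thornbury Township taxable value = $886,452.75 (exemption does not apply)
Thornbury Township levy = $886,452.75 × 0.00654 = $5,797.400985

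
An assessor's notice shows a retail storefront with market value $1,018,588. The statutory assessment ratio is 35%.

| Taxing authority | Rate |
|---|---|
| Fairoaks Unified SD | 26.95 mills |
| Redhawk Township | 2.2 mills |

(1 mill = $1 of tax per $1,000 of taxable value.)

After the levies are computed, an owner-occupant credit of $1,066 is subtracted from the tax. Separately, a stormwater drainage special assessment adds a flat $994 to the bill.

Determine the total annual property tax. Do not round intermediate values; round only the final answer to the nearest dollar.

$10,320

Assessed value = $1,018,588 × 0.35 = $356,505.8
Fairoaks Unified SD: $356,505.8 × 0.02695 = $9,607.83131
Redhawk Township: $356,505.8 × 0.0022 = $784.31276
Levies subtotal = $10,392.14407
After credit = $10,392.14407 − $1,066 = $9,326.14407
Total = $9,326.14407 + $994 = $10,320.14407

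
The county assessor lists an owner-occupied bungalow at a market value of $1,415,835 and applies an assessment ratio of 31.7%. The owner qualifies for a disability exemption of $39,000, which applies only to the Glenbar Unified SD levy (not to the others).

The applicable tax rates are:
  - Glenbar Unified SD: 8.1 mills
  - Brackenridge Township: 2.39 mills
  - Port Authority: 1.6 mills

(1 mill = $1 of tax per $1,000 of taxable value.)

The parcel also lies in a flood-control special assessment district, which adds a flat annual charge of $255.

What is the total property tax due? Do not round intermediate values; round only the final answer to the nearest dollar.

Assessed value = $1,415,835 × 0.317 = $448,819.695
Glenbar Unified SD: ($448,819.695 − $39,000) × 0.0081 = $409,819.695 × 0.0081 = $3,319.5395295
Brackenridge Township: $448,819.695 × 0.00239 = $1,072.67907105
Port Authority: $448,819.695 × 0.0016 = $718.111512
Levies subtotal = $5,110.33011255
Total = $5,110.33011255 + $255 = $5,365.33011255

$5,365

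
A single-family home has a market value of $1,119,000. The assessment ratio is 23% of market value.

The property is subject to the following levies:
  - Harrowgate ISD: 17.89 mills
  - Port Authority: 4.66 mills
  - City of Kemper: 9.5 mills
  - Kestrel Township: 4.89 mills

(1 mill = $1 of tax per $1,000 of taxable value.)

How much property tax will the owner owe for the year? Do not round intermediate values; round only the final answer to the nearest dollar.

$9,507

Assessed value = $1,119,000 × 0.23 = $257,370
Harrowgate ISD: $257,370 × 0.01789 = $4,604.3493
Port Authority: $257,370 × 0.00466 = $1,199.3442
City of Kemper: $257,370 × 0.0095 = $2,445.015
Kestrel Township: $257,370 × 0.00489 = $1,258.5393
Total = $4,604.3493 + $1,199.3442 + $2,445.015 + $1,258.5393 = $9,507.2478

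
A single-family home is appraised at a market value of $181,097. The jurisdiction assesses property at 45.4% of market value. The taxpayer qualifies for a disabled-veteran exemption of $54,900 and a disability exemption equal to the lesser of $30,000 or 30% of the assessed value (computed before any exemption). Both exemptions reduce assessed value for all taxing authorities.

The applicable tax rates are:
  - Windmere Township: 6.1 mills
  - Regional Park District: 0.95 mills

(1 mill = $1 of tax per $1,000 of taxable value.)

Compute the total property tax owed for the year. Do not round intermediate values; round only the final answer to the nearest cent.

Assessed value = $181,097 × 0.454 = $82,218.038
Disability exemption = min($30,000, 30% × $82,218.038) = min($30,000, $24,665.4114) = $24,665.4114 (percentage binds)
Taxable value = $82,218.038 − $54,900 − $24,665.4114 = $2,652.6266
Windmere Township: $2,652.6266 × 0.0061 = $16.18102226
Regional Park District: $2,652.6266 × 0.00095 = $2.51999527
Total = $18.70101753

$18.70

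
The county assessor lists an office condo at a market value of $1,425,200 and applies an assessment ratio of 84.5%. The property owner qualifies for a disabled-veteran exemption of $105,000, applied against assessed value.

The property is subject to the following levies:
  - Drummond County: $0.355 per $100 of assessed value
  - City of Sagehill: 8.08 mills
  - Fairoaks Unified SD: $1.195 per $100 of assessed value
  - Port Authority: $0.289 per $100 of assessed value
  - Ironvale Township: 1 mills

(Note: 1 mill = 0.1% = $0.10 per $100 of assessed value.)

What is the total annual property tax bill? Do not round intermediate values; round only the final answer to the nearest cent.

Assessed value = $1,425,200 × 0.845 = $1,204,294
Taxable value = $1,204,294 − $105,000 = $1,099,294
Drummond County: $1,099,294 × 0.00355 = $3,902.4937
City of Sagehill: $1,099,294 × 0.00808 = $8,882.29552
Fairoaks Unified SD: $1,099,294 × 0.01195 = $13,136.5633
Port Authority: $1,099,294 × 0.00289 = $3,176.95966
Ironvale Township: $1,099,294 × 0.001 = $1,099.294
Total = $30,197.60618

$30,197.61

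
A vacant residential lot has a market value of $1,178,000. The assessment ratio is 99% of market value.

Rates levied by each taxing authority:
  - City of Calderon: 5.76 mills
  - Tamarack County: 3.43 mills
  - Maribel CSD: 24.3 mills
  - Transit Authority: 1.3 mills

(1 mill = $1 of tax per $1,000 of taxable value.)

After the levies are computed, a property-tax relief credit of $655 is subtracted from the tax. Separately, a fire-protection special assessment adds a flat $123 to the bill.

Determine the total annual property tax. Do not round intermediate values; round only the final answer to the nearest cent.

Assessed value = $1,178,000 × 0.99 = $1,166,220
City of Calderon: $1,166,220 × 0.00576 = $6,717.4272
Tamarack County: $1,166,220 × 0.00343 = $4,000.1346
Maribel CSD: $1,166,220 × 0.0243 = $28,339.146
Transit Authority: $1,166,220 × 0.0013 = $1,516.086
Levies subtotal = $40,572.7938
After credit = $40,572.7938 − $655 = $39,917.7938
Total = $39,917.7938 + $123 = $40,040.7938

$40,040.79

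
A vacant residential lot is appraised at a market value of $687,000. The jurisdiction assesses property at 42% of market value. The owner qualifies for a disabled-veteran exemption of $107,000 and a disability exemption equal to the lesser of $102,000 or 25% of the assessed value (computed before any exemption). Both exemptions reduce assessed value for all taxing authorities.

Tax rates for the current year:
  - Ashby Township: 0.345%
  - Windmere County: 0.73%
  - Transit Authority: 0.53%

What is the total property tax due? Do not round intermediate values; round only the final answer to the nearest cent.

Assessed value = $687,000 × 0.42 = $288,540
Disability exemption = min($102,000, 25% × $288,540) = min($102,000, $72,135) = $72,135 (percentage binds)
Taxable value = $288,540 − $107,000 − $72,135 = $109,405
Ashby Township: $109,405 × 0.00345 = $377.44725
Windmere County: $109,405 × 0.0073 = $798.6565
Transit Authority: $109,405 × 0.0053 = $579.8465
Total = $1,755.95025

$1,755.95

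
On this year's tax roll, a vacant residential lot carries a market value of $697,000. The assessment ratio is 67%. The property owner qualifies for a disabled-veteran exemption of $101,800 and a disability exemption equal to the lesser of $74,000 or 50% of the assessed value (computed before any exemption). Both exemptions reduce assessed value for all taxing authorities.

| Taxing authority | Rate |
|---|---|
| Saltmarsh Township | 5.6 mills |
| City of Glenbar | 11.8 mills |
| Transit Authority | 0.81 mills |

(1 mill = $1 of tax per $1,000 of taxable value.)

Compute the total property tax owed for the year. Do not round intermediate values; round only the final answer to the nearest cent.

$5,302.57

Assessed value = $697,000 × 0.67 = $466,990
Disability exemption = min($74,000, 50% × $466,990) = min($74,000, $233,495) = $74,000 (dollar cap binds)
Taxable value = $466,990 − $101,800 − $74,000 = $291,190
Saltmarsh Township: $291,190 × 0.0056 = $1,630.664
City of Glenbar: $291,190 × 0.0118 = $3,436.042
Transit Authority: $291,190 × 0.00081 = $235.8639
Total = $5,302.5699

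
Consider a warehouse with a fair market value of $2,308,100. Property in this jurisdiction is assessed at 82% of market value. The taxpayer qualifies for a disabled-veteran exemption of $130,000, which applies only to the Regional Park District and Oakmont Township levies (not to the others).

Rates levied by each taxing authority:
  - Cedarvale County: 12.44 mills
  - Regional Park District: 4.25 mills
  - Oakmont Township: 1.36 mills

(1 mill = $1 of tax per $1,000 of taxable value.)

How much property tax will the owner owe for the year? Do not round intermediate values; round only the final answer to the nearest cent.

Assessed value = $2,308,100 × 0.82 = $1,892,642
Cedarvale County: $1,892,642 × 0.01244 = $23,544.46648
Regional Park District: ($1,892,642 − $130,000) × 0.00425 = $1,762,642 × 0.00425 = $7,491.2285
Oakmont Township: ($1,892,642 − $130,000) × 0.00136 = $1,762,642 × 0.00136 = $2,397.19312
Total = $33,432.8881

$33,432.89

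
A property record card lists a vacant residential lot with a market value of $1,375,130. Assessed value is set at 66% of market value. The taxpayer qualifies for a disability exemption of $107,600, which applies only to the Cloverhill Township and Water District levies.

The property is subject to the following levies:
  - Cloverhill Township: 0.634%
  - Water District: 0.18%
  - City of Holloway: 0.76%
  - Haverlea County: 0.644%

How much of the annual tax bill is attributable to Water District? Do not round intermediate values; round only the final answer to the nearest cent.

$1,439.97

Assessed value = $1,375,130 × 0.66 = $907,585.8
Water District taxable value = $907,585.8 − $107,600 = $799,985.8
Water District levy = $799,985.8 × 0.0018 = $1,439.97444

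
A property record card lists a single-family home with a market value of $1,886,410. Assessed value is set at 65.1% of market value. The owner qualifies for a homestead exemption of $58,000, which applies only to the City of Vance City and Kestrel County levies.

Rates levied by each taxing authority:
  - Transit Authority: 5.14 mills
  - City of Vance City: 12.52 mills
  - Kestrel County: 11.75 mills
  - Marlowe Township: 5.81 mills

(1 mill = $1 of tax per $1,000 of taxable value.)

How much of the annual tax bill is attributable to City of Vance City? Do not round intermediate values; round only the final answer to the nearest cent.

Assessed value = $1,886,410 × 0.651 = $1,228,052.91
City of Vance City taxable value = $1,228,052.91 − $58,000 = $1,170,052.91
City of Vance City levy = $1,170,052.91 × 0.01252 = $14,649.0624332

$14,649.06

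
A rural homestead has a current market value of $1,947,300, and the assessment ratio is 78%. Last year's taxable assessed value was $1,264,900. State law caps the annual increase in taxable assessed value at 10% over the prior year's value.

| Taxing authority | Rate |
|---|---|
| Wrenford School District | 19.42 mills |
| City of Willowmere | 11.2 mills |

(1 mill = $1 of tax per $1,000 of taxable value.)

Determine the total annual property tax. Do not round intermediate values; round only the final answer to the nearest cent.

$42,604.36

Uncapped assessed value = $1,947,300 × 0.78 = $1,518,894
Cap limit = $1,264,900 × 1.1 = $1,391,390
Taxable assessed value = min($1,518,894, $1,391,390) = $1,391,390 (cap binds)
Wrenford School District: $1,391,390 × 0.01942 = $27,020.7938
City of Willowmere: $1,391,390 × 0.0112 = $15,583.568
Total = $42,604.3618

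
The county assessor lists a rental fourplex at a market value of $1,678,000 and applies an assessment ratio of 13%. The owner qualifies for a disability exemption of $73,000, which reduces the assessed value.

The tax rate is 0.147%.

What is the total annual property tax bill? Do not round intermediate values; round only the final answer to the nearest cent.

Assessed value = $1,678,000 × 0.13 = $218,140
Taxable value = $218,140 − $73,000 = $145,140
Tax = $145,140 × 0.00147 = $213.3558

$213.36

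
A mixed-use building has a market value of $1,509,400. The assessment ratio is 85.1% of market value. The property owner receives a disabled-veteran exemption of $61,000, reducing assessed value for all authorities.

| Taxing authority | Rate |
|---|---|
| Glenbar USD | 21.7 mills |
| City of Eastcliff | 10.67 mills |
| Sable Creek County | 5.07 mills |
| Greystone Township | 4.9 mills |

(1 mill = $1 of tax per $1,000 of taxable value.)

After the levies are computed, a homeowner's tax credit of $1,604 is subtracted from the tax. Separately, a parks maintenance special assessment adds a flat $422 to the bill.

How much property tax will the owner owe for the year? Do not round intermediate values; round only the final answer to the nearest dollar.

Assessed value = $1,509,400 × 0.851 = $1,284,499.4
Taxable value = $1,284,499.4 − $61,000 = $1,223,499.4
Glenbar USD: $1,223,499.4 × 0.0217 = $26,549.93698
City of Eastcliff: $1,223,499.4 × 0.01067 = $13,054.738598
Sable Creek County: $1,223,499.4 × 0.00507 = $6,203.141958
Greystone Township: $1,223,499.4 × 0.0049 = $5,995.14706
Levies subtotal = $51,802.964596
After credit = $51,802.964596 − $1,604 = $50,198.964596
Total = $50,198.964596 + $422 = $50,620.964596

$50,621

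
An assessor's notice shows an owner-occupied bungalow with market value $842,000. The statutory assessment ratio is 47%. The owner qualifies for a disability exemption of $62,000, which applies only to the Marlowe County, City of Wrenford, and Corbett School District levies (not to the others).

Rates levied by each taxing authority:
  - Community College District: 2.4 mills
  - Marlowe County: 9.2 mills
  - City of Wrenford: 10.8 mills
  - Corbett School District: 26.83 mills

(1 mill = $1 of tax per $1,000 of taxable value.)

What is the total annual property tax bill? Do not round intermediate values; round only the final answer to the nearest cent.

$16,578.82

Assessed value = $842,000 × 0.47 = $395,740
Community College District: $395,740 × 0.0024 = $949.776
Marlowe County: ($395,740 − $62,000) × 0.0092 = $333,740 × 0.0092 = $3,070.408
City of Wrenford: ($395,740 − $62,000) × 0.0108 = $333,740 × 0.0108 = $3,604.392
Corbett School District: ($395,740 − $62,000) × 0.02683 = $333,740 × 0.02683 = $8,954.2442
Total = $16,578.8202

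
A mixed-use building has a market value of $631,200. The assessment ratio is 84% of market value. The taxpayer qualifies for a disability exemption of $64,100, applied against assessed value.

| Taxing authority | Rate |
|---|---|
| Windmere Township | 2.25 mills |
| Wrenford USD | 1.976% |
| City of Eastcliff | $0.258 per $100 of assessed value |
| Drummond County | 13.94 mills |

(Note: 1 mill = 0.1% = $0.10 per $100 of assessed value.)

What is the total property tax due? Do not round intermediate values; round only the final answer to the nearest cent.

Assessed value = $631,200 × 0.84 = $530,208
Taxable value = $530,208 − $64,100 = $466,108
Windmere Township: $466,108 × 0.00225 = $1,048.743
Wrenford USD: $466,108 × 0.01976 = $9,210.29408
City of Eastcliff: $466,108 × 0.00258 = $1,202.55864
Drummond County: $466,108 × 0.01394 = $6,497.54552
Total = $17,959.14124

$17,959.14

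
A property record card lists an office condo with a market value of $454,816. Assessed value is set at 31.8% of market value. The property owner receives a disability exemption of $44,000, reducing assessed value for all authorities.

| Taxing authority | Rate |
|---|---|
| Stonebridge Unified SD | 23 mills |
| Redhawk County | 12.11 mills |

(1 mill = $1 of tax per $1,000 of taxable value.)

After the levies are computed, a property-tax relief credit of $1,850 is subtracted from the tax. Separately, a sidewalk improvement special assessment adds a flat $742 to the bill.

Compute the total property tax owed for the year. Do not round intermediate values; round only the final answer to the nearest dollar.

$2,425

Assessed value = $454,816 × 0.318 = $144,631.488
Taxable value = $144,631.488 − $44,000 = $100,631.488
Stonebridge Unified SD: $100,631.488 × 0.023 = $2,314.524224
Redhawk County: $100,631.488 × 0.01211 = $1,218.64731968
Levies subtotal = $3,533.17154368
After credit = $3,533.17154368 − $1,850 = $1,683.17154368
Total = $1,683.17154368 + $742 = $2,425.17154368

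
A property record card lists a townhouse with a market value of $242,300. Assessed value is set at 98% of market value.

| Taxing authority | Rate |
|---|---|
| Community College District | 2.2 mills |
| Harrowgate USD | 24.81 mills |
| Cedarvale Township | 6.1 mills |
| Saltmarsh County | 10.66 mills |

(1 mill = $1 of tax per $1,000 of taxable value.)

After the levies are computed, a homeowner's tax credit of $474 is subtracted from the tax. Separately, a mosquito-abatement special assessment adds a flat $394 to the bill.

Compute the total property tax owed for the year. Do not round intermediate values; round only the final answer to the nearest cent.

$10,313.36

Assessed value = $242,300 × 0.98 = $237,454
Community College District: $237,454 × 0.0022 = $522.3988
Harrowgate USD: $237,454 × 0.02481 = $5,891.23374
Cedarvale Township: $237,454 × 0.0061 = $1,448.4694
Saltmarsh County: $237,454 × 0.01066 = $2,531.25964
Levies subtotal = $10,393.36158
After credit = $10,393.36158 − $474 = $9,919.36158
Total = $9,919.36158 + $394 = $10,313.36158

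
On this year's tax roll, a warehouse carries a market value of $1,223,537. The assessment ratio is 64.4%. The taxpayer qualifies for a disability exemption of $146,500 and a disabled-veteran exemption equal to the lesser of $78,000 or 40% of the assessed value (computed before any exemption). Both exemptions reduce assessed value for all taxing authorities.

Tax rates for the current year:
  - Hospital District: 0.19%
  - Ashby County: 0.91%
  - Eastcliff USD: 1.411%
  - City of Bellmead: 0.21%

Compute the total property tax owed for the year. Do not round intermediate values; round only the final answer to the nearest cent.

Assessed value = $1,223,537 × 0.644 = $787,957.828
Disabled-veteran exemption = min($78,000, 40% × $787,957.828) = min($78,000, $315,183.1312) = $78,000 (dollar cap binds)
Taxable value = $787,957.828 − $146,500 − $78,000 = $563,457.828
Hospital District: $563,457.828 × 0.0019 = $1,070.5698732
Ashby County: $563,457.828 × 0.0091 = $5,127.4662348
Eastcliff USD: $563,457.828 × 0.01411 = $7,950.38995308
City of Bellmead: $563,457.828 × 0.0021 = $1,183.2614388
Total = $15,331.68749988

$15,331.69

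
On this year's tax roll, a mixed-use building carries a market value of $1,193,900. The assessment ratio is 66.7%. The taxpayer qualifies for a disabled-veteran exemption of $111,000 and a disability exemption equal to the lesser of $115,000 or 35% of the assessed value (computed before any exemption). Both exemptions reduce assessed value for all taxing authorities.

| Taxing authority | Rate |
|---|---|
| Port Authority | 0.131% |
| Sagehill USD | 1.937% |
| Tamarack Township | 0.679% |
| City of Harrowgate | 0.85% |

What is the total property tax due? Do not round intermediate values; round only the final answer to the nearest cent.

Assessed value = $1,193,900 × 0.667 = $796,331.3
Disability exemption = min($115,000, 35% × $796,331.3) = min($115,000, $278,715.955) = $115,000 (dollar cap binds)
Taxable value = $796,331.3 − $111,000 − $115,000 = $570,331.3
Port Authority: $570,331.3 × 0.00131 = $747.134003
Sagehill USD: $570,331.3 × 0.01937 = $11,047.317281
Tamarack Township: $570,331.3 × 0.00679 = $3,872.549527
City of Harrowgate: $570,331.3 × 0.0085 = $4,847.81605
Total = $20,514.816861

$20,514.82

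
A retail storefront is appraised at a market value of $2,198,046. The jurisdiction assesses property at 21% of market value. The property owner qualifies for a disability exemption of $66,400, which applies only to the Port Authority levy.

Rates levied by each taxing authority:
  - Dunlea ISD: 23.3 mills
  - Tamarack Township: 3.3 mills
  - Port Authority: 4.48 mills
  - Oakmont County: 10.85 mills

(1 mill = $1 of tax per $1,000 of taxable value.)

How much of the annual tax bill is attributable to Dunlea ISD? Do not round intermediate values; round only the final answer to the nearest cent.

$10,755.04

Assessed value = $2,198,046 × 0.21 = $461,589.66
Dunlea ISD taxable value = $461,589.66 (exemption does not apply)
Dunlea ISD levy = $461,589.66 × 0.0233 = $10,755.039078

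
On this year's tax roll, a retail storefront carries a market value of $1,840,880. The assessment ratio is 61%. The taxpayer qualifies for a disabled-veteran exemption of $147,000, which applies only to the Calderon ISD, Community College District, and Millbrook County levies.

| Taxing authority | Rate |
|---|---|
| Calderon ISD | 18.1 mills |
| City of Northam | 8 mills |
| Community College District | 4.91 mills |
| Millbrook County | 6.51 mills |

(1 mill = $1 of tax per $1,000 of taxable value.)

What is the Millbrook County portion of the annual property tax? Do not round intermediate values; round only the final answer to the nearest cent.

$6,353.35

Assessed value = $1,840,880 × 0.61 = $1,122,936.8
Millbrook County taxable value = $1,122,936.8 − $147,000 = $975,936.8
Millbrook County levy = $975,936.8 × 0.00651 = $6,353.348568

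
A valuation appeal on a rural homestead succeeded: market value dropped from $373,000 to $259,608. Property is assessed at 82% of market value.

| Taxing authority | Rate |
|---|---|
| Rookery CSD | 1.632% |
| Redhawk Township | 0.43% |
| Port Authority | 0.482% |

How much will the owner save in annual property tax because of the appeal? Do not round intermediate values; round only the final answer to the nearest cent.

$2,365.45

Old assessed value = $373,000 × 0.82 = $305,860
New assessed value = $259,608 × 0.82 = $212,878.56
Combined rate = 0.01632 + 0.0043 + 0.00482 = 0.02544
Old tax = $305,860 × 0.02544 = $7,781.0784
New tax = $212,878.56 × 0.02544 = $5,415.6305664
Reduction = $7,781.0784 − $5,415.6305664 = $2,365.4478336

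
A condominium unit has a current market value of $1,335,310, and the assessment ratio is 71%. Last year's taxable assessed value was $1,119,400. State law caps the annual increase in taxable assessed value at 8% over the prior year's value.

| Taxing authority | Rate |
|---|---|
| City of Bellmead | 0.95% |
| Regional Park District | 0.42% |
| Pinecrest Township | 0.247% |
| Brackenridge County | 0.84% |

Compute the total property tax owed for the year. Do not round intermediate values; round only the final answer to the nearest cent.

$23,294.08

Uncapped assessed value = $1,335,310 × 0.71 = $948,070.1
Cap limit = $1,119,400 × 1.08 = $1,208,952
Taxable assessed value = min($948,070.1, $1,208,952) = $948,070.1 (cap does not bind)
City of Bellmead: $948,070.1 × 0.0095 = $9,006.66595
Regional Park District: $948,070.1 × 0.0042 = $3,981.89442
Pinecrest Township: $948,070.1 × 0.00247 = $2,341.733147
Brackenridge County: $948,070.1 × 0.0084 = $7,963.78884
Total = $23,294.082357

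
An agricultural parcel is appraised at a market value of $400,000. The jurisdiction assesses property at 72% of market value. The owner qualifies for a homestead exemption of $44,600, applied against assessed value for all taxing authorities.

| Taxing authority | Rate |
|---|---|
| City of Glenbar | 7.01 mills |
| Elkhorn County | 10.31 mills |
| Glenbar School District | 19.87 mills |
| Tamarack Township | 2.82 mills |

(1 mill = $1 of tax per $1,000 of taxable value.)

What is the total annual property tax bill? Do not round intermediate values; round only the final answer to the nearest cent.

Assessed value = $400,000 × 0.72 = $288,000
Taxable value = $288,000 − $44,600 = $243,400
City of Glenbar: $243,400 × 0.00701 = $1,706.234
Elkhorn County: $243,400 × 0.01031 = $2,509.454
Glenbar School District: $243,400 × 0.01987 = $4,836.358
Tamarack Township: $243,400 × 0.00282 = $686.388
Total = $1,706.234 + $2,509.454 + $4,836.358 + $686.388 = $9,738.434

$9,738.43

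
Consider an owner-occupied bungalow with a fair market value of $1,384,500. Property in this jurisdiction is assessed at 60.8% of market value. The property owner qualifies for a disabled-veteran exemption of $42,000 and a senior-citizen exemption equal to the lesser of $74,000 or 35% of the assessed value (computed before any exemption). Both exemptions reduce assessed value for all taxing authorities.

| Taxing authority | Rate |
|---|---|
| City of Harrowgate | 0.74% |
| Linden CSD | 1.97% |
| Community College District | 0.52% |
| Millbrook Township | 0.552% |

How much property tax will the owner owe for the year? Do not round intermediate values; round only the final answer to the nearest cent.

Assessed value = $1,384,500 × 0.608 = $841,776
Senior-citizen exemption = min($74,000, 35% × $841,776) = min($74,000, $294,621.6) = $74,000 (dollar cap binds)
Taxable value = $841,776 − $42,000 − $74,000 = $725,776
City of Harrowgate: $725,776 × 0.0074 = $5,370.7424
Linden CSD: $725,776 × 0.0197 = $14,297.7872
Community College District: $725,776 × 0.0052 = $3,774.0352
Millbrook Township: $725,776 × 0.00552 = $4,006.28352
Total = $27,448.84832

$27,448.85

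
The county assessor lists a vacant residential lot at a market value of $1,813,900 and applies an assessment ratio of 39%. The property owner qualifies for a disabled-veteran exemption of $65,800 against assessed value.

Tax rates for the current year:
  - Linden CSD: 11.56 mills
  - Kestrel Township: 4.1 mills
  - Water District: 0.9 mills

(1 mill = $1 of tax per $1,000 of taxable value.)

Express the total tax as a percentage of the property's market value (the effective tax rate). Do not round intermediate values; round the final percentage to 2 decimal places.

Assessed value = $1,813,900 × 0.39 = $707,421
Taxable value = $707,421 − $65,800 = $641,621
Linden CSD: $641,621 × 0.01156 = $7,417.13876
Kestrel Township: $641,621 × 0.0041 = $2,630.6461
Water District: $641,621 × 0.0009 = $577.4589
Total tax = $10,625.24376
Effective rate = $10,625.24376 ÷ $1,813,900 = 0.59% of market value

0.59%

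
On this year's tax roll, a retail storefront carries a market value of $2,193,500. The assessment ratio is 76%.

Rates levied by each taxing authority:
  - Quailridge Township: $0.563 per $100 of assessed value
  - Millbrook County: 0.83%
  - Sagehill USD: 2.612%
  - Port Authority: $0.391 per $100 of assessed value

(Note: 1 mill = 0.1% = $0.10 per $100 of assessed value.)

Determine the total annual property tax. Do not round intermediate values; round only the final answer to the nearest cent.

$73,283.96

Assessed value = $2,193,500 × 0.76 = $1,667,060
Quailridge Township: $1,667,060 × 0.00563 = $9,385.5478
Millbrook County: $1,667,060 × 0.0083 = $13,836.598
Sagehill USD: $1,667,060 × 0.02612 = $43,543.6072
Port Authority: $1,667,060 × 0.00391 = $6,518.2046
Total = $73,283.9576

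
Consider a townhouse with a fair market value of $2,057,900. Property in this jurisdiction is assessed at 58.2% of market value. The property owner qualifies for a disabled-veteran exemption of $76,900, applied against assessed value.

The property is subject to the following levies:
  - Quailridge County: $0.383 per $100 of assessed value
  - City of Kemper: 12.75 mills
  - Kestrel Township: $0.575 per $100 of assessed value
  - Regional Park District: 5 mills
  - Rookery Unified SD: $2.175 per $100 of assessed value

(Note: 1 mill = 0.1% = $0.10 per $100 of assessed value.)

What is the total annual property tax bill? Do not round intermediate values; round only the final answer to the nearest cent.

$55,008.76

Assessed value = $2,057,900 × 0.582 = $1,197,697.8
Taxable value = $1,197,697.8 − $76,900 = $1,120,797.8
Quailridge County: $1,120,797.8 × 0.00383 = $4,292.655574
City of Kemper: $1,120,797.8 × 0.01275 = $14,290.17195
Kestrel Township: $1,120,797.8 × 0.00575 = $6,444.58735
Regional Park District: $1,120,797.8 × 0.005 = $5,603.989
Rookery Unified SD: $1,120,797.8 × 0.02175 = $24,377.35215
Total = $55,008.756024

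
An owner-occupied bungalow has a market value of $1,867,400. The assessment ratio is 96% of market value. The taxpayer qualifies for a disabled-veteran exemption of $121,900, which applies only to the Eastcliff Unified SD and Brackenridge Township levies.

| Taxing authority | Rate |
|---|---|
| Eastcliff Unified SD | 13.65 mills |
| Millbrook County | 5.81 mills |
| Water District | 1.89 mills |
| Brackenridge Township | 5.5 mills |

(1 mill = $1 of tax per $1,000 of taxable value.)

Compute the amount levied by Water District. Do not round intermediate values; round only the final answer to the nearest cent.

$3,388.21

Assessed value = $1,867,400 × 0.96 = $1,792,704
Water District taxable value = $1,792,704 (exemption does not apply)
Water District levy = $1,792,704 × 0.00189 = $3,388.21056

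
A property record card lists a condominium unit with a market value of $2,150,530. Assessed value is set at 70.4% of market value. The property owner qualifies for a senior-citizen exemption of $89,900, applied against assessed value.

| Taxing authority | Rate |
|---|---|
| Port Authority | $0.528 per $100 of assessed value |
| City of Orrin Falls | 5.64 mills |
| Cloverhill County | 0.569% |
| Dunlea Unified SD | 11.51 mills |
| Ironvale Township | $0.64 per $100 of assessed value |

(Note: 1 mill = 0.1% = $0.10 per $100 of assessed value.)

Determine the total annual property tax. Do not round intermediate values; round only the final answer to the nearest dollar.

$49,159

Assessed value = $2,150,530 × 0.704 = $1,513,973.12
Taxable value = $1,513,973.12 − $89,900 = $1,424,073.12
Port Authority: $1,424,073.12 × 0.00528 = $7,519.1060736
City of Orrin Falls: $1,424,073.12 × 0.00564 = $8,031.7723968
Cloverhill County: $1,424,073.12 × 0.00569 = $8,102.9760528
Dunlea Unified SD: $1,424,073.12 × 0.01151 = $16,391.0816112
Ironvale Township: $1,424,073.12 × 0.0064 = $9,114.067968
Total = $49,159.0041024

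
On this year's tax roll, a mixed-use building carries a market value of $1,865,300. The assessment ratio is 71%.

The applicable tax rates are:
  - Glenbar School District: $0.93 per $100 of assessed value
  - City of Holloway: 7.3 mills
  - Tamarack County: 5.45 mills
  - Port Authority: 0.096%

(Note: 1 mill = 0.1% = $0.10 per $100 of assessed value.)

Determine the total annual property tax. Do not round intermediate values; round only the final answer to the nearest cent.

$30,473.59

Assessed value = $1,865,300 × 0.71 = $1,324,363
Glenbar School District: $1,324,363 × 0.0093 = $12,316.5759
City of Holloway: $1,324,363 × 0.0073 = $9,667.8499
Tamarack County: $1,324,363 × 0.00545 = $7,217.77835
Port Authority: $1,324,363 × 0.00096 = $1,271.38848
Total = $30,473.59263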